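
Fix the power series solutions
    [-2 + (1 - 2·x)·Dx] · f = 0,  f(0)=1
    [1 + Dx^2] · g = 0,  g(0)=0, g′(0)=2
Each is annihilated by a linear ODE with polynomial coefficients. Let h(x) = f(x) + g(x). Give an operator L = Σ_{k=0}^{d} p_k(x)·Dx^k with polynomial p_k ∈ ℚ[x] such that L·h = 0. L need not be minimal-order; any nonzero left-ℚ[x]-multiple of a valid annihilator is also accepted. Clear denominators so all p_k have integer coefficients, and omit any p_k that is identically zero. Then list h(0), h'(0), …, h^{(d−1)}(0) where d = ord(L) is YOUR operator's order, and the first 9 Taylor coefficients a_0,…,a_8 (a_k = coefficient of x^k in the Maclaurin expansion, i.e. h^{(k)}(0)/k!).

L = (50 - 8·x + 8·x^2) + (-9 + 22·x - 12·x^2 + 8·x^3)·Dx + (50 - 8·x + 8·x^2)·Dx^2 + (-9 + 22·x - 12·x^2 + 8·x^3)·Dx^3  (order 3).
h: a_k = 1, 4, 4, 23/3, 16, 1921/60, 64, 322559/2520, 256, …
ICs: h(0) = 1, h′(0) = 4, h′′(0) = 8.

f: a_k = 1, 2, 4, 8, 16, 32, 64, 128, 256, …
g: a_k = 0, 2, 0, -1/3, 0, 1/60, 0, -1/2520, 0, …
L₀ := lclm(L_f,L_g); ord L₀ ≤ 1+2.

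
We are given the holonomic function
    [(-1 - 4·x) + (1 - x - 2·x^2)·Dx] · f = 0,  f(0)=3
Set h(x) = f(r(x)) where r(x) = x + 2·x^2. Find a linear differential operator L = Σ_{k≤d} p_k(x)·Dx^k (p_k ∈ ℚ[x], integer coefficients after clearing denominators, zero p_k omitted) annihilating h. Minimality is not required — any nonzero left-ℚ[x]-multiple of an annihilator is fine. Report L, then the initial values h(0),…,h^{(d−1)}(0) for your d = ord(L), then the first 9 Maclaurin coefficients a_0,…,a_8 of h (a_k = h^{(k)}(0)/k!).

L = (1 + 8·x + 24·x^2 + 32·x^3) + (-1 + x + 4·x^2 + 8·x^3 + 8·x^4)·Dx  (order 1).
h: a_k = 3, 3, 15, 51, 159, 507, 1671, 5379, 17391, …
ICs: h(0) = 3.

f: a_k = 3, 3, 9, 15, 33, 63, 129, 255, 513, …
f∘r: x↦r, Dx↦Dx/r' in L_f ⇒ L₀.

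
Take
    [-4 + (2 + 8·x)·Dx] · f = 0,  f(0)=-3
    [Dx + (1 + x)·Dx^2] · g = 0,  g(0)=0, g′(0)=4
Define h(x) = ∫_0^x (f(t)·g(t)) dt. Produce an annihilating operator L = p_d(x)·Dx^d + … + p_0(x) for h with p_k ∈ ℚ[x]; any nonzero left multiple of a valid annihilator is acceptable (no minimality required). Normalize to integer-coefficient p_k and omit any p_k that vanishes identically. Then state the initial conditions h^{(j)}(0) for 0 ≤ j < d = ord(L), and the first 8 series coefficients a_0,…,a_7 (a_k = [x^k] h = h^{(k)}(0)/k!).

f: a_k = -3, -6, 6, -12, 30, -84, 252, -792, …
g: a_k = 0, 4, -2, 4/3, -1, 4/5, -2/3, 4/7, …
h₀=f·g: eliminate ⇒ L₀, order ≤ 1·2.
h=∫h₀ ⇒ L = L₀·Dx.
L = (10 + 4·x)·Dx + (-3 - 12·x)·Dx^2 + (1 + 9·x + 24·x^2 + 16·x^3)·Dx^3  (order 3).
h: a_k = 0, 0, -6, -6, 8, -13, 389/15, -2104/35, …
ICs: h(0) = 0, h′(0) = 0, h′′(0) = -12.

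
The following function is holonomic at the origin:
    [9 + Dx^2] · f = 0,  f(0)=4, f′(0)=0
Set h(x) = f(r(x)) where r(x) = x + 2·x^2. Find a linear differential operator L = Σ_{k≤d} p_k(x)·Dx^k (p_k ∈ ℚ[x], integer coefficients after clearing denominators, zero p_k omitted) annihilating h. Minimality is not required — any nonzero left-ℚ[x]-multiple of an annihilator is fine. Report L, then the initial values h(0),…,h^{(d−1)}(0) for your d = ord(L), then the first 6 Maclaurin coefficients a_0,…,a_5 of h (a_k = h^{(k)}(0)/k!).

L = (9 + 108·x + 432·x^2 + 576·x^3) - 4·Dx + (1 + 4·x)·Dx^2  (order 2).
h: a_k = 4, 0, -18, -72, -117/2, 108, …
ICs: h(0) = 4, h′(0) = 0.

f: a_k = 4, 0, -18, 0, 27/2, 0, …
h₀=f(r): pull back L_f along r ⇒ L₀.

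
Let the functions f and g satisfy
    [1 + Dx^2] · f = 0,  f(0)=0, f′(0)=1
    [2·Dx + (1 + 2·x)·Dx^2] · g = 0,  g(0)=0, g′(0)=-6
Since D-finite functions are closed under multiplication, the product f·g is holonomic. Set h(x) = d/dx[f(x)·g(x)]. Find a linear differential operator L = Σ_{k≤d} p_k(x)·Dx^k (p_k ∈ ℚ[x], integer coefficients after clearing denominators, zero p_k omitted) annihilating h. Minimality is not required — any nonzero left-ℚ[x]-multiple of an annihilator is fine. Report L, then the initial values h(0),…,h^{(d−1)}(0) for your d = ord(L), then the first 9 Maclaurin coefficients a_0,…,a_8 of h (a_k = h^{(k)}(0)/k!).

L = (-52 - 31·x - 87·x^2 - 96·x^3 - 8·x^4 + 48·x^5 + 16·x^6) + (-33 - 98·x - 80·x^2 + 80·x^4 + 32·x^5)·Dx + (-55 - 46·x - 110·x^2 - 96·x^3 + 32·x^4 + 96·x^5 + 32·x^6)·Dx^2 + (-33 - 98·x - 80·x^2 + 80·x^4 + 32·x^5)·Dx^3 + (-3 - 15·x - 23·x^2 + 40·x^4 + 48·x^5 + 16·x^6)·Dx^4  (order 4).
h: a_k = 0, -12, 18, -28, 55, -215/2, 4207/20, -43447/105, 228729/280, …
ICs: h(0) = 0, h′(0) = -12, h′′(0) = 36, h′′′(0) = -168.

f: a_k = 0, 1, 0, -1/6, 0, 1/120, 0, -1/5040, 0, …
g: a_k = 0, -6, 6, -8, 12, -96/5, 32, -384/7, 96, …
f·g: L₀ = L_f ⊗_s L_g, ord ≤ 2·2.
Differentiate: ansatz ord ≤ ord L₀ ⇒ L.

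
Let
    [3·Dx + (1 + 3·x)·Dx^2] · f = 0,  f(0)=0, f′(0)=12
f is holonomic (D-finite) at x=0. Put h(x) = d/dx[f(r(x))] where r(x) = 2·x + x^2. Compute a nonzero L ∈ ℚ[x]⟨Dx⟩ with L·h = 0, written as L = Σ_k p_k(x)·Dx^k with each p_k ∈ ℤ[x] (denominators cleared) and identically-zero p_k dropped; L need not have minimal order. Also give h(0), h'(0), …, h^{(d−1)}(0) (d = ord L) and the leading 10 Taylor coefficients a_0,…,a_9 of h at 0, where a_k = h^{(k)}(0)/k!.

f: a_k = 0, 12, -18, 36, -81, 972/5, -486, 8748/7, -6561/2, 8748, …
h₀=f(r): pull back L_f along r ⇒ L₀.
Derive L from L₀ (diff closure).
L = (5 + 6·x + 3·x^2) + (1 + 7·x + 9·x^2 + 3·x^3)·Dx  (order 1).
h: a_k = 24, -120, 648, -3528, 19224, -104760, 570888, -3111048, 16953624, -92388600, …
ICs: h(0) = 24.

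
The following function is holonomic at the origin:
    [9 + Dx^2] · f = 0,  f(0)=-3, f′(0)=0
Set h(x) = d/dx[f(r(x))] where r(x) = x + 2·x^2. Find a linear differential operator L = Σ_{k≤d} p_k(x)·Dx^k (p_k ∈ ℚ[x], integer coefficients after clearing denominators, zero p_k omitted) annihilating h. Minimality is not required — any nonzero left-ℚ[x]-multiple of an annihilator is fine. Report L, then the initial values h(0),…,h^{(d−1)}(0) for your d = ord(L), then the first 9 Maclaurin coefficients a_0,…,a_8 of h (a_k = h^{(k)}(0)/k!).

f: a_k = -3, 0, 27/2, 0, -81/8, 0, 243/80, 0, -2187/4480, …
Substitute x→r, Dx→(1/r')Dx; clear ⇒ L₀.
h₀' ⇒ L via d/dx closure of L₀.
L = (57 + 144·x + 864·x^2 + 2304·x^3 + 2304·x^4) + (-12 - 48·x)·Dx + (1 + 8·x + 16·x^2)·Dx^2  (order 2).
h: a_k = 0, 27, 162, 351/2, -405, -57591/40, -40257/20, 88533/560, 1205037/280, …
ICs: h(0) = 0, h′(0) = 27.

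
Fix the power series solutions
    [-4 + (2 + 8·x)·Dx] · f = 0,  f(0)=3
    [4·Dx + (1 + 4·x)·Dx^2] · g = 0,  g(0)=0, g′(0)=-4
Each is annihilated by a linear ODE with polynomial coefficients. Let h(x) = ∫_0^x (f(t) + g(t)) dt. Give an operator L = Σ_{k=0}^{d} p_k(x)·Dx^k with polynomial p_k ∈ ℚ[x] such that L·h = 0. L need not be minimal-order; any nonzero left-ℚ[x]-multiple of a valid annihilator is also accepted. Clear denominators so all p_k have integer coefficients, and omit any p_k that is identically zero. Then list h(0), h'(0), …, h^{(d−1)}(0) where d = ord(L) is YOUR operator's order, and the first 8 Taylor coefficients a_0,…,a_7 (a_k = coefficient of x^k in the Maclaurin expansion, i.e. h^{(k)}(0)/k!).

f: a_k = 3, 6, -6, 12, -30, 84, -252, 792, …
g: a_k = 0, -4, 8, -64/3, 64, -1024/5, 2048/3, -16384/7, …
Sum ⇒ L₀ = lclm(L_f,L_g) in ℚ(x)⟨Dx⟩.
h=∫₀ˣh₀: take L = L₀·Dx.
L = 8·Dx^2 + (10 + 40·x)·Dx^3 + (1 + 8·x + 16·x^2)·Dx^4  (order 4).
h: a_k = 0, 3, 1, 2/3, -7/3, 34/5, -302/15, 1292/21, …
ICs: h(0) = 0, h′(0) = 3, h′′(0) = 2, h′′′(0) = 4.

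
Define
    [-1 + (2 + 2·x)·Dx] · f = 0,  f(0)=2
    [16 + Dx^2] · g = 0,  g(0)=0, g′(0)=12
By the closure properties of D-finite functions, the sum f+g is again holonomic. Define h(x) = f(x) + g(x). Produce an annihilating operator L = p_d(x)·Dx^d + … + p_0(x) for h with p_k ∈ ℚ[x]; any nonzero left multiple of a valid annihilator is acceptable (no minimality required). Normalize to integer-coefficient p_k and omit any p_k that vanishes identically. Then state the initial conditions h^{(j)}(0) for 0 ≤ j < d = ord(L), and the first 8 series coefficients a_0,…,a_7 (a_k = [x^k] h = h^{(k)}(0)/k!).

L = (-1072 - 2048·x - 1024·x^2) + (2016 + 6112·x + 6144·x^2 + 2048·x^3)·Dx + (-67 - 128·x - 64·x^2)·Dx^2 + (126 + 382·x + 384·x^2 + 128·x^3)·Dx^3  (order 3).
h: a_k = 2, 13, -1/4, -255/8, -5/64, 16419/640, -21/512, -1045111/107520, …
ICs: h(0) = 2, h′(0) = 13, h′′(0) = -1/2.

f: a_k = 2, 1, -1/4, 1/8, -5/64, 7/128, -21/512, 33/1024, …
g: a_k = 0, 12, 0, -32, 0, 128/5, 0, -1024/105, …
f+g: L₀ = lclm(L_f,L_g), ord ≤ 1+2.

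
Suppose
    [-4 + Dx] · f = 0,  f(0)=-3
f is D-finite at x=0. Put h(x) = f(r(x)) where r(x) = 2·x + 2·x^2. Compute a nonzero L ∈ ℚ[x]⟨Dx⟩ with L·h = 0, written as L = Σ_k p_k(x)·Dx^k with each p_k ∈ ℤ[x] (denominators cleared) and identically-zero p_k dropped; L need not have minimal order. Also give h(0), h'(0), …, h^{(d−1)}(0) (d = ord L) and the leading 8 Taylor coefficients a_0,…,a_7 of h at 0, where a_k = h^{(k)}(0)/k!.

L = (-8 - 16·x) + Dx  (order 1).
h: a_k = -3, -24, -120, -448, -1376, -18176/5, -127744/15, -378880/21, …
ICs: h(0) = -3.

f: a_k = -3, -12, -24, -32, -32, -128/5, -256/15, -1024/105, …
f∘r: x↦r, Dx↦Dx/r' in L_f ⇒ L₀.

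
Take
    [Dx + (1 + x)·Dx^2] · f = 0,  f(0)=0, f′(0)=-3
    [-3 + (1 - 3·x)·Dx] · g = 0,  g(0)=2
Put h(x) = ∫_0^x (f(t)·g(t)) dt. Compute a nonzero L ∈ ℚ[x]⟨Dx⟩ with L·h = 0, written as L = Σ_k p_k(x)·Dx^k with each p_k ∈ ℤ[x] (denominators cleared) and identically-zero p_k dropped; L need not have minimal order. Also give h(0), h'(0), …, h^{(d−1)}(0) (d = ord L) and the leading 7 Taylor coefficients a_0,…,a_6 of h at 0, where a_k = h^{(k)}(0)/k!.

L = 3·Dx + (5 + 9·x)·Dx^2 + (-1 + 2·x + 3·x^2)·Dx^3  (order 3).
h: a_k = 0, 0, -3, -5, -47/4, -279/10, -1399/20, …
ICs: h(0) = 0, h′(0) = 0, h′′(0) = -6.

f: a_k = 0, -3, 3/2, -1, 3/4, -3/5, 1/2, …
g: a_k = 2, 6, 18, 54, 162, 486, 1458, …
f·g: L₀ = L_f ⊗_s L_g, ord ≤ 2·1.
Integrate: L := L₀·Dx.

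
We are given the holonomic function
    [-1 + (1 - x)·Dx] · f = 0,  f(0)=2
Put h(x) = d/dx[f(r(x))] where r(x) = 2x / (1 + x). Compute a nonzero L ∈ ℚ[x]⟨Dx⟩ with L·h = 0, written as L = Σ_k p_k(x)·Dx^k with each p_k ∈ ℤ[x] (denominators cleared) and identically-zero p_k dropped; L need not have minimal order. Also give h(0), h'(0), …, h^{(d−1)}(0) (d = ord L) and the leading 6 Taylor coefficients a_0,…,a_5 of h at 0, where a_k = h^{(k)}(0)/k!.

f: a_k = 2, 2, 2, 2, 2, 2, …
Substitute x→r, Dx→(1/r')Dx; clear ⇒ L₀.
Differentiate: ansatz ord ≤ ord L₀ ⇒ L.
L = 2 + (-1 + x)·Dx  (order 1).
h: a_k = 4, 8, 12, 16, 20, 24, …
ICs: h(0) = 4.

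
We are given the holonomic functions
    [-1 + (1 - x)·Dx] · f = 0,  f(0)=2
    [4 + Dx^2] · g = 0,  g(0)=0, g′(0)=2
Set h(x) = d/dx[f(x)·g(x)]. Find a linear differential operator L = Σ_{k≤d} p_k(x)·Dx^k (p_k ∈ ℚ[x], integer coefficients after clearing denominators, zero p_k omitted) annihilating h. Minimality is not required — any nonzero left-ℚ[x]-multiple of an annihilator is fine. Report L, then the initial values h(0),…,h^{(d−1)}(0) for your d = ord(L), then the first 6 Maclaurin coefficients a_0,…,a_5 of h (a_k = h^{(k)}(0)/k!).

L = (2 - 8·x + 4·x^2) + (-2 + 2·x)·Dx + (1 - 2·x + x^2)·Dx^2  (order 2).
h: a_k = 4, 8, 4, 16/3, 28/3, 56/5, …
ICs: h(0) = 4, h′(0) = 8.

f: a_k = 2, 2, 2, 2, 2, 2, …
g: a_k = 0, 2, 0, -4/3, 0, 4/15, …
Product ⇒ symmetric product L₀, ord ≤ 2.
h₀' ⇒ L via d/dx closure of L₀.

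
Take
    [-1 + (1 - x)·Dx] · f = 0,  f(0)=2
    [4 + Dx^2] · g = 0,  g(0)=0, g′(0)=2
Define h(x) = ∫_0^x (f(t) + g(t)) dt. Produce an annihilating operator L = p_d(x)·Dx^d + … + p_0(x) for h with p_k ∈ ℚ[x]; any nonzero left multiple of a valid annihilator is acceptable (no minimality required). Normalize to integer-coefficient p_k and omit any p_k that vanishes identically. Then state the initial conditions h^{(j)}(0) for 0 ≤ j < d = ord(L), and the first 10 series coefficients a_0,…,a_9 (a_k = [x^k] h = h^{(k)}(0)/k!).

L = (20 - 16·x + 8·x^2)·Dx + (-12 + 28·x - 24·x^2 + 8·x^3)·Dx^2 + (5 - 4·x + 2·x^2)·Dx^3 + (-3 + 7·x - 6·x^2 + 2·x^3)·Dx^4  (order 4).
h: a_k = 0, 2, 2, 2/3, 1/6, 2/5, 17/45, 2/7, 311/1260, 2/9, …
ICs: h(0) = 0, h′(0) = 2, h′′(0) = 4, h′′′(0) = 4.

f: a_k = 2, 2, 2, 2, 2, 2, 2, 2, 2, 2, …
g: a_k = 0, 2, 0, -4/3, 0, 4/15, 0, -8/315, 0, 4/2835, …
Weyl lclm of L_f,L_g ⇒ L₀ (ord ≤ 3).
∫: right-multiply L₀ by Dx.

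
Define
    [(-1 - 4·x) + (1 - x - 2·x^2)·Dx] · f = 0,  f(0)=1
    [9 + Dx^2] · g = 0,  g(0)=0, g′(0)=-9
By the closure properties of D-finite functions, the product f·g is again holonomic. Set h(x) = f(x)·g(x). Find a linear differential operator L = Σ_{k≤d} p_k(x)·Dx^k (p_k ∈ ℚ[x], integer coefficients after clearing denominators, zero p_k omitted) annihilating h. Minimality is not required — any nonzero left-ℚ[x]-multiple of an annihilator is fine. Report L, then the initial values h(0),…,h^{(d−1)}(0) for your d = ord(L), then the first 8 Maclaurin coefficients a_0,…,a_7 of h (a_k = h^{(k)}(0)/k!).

L = (-5 + 9·x + 18·x^2) + (2 + 8·x)·Dx + (-1 + x + 2·x^2)·Dx^2  (order 2).
h: a_k = 0, -9, -9, -27/2, -63/2, -2583/40, -5103/40, -143037/560, …
ICs: h(0) = 0, h′(0) = -9.

f: a_k = 1, 1, 3, 5, 11, 21, 43, 85, …
g: a_k = 0, -9, 0, 27/2, 0, -243/40, 0, 729/560, …
Product ⇒ symmetric product L₀, ord ≤ 2.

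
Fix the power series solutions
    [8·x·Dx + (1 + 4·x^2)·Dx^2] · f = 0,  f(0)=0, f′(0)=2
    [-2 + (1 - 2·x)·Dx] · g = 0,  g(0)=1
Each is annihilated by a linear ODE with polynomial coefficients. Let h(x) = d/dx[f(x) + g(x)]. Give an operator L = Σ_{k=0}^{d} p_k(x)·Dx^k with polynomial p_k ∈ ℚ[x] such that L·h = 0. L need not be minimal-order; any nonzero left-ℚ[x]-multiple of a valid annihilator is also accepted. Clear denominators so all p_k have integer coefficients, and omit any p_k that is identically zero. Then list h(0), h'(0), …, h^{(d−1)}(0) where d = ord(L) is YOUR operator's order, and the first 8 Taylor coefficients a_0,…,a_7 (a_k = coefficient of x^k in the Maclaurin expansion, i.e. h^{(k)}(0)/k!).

f: a_k = 0, 2, 0, -8/3, 0, 32/5, 0, -128/7, …
g: a_k = 1, 2, 4, 8, 16, 32, 64, 128, …
h₀=f+g: left-lcm gives L₀, ord ≤ 3.
h₀' ⇒ L via d/dx closure of L₀.
L = (8 - 64·x - 96·x^2) + (-8 + 8·x - 32·x^2 - 96·x^3)·Dx + (1 - 16·x^4)·Dx^2  (order 2).
h: a_k = 4, 8, 16, 64, 192, 384, 768, 2048, …
ICs: h(0) = 4, h′(0) = 8.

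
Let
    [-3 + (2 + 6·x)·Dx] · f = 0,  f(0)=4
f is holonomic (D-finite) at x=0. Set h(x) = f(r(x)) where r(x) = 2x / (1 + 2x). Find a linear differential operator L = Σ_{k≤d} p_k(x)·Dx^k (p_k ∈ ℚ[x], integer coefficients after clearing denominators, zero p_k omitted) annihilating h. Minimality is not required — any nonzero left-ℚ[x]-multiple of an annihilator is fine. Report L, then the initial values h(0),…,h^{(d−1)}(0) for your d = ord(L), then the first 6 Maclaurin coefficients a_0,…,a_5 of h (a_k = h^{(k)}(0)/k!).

L = -3 + (1 + 10·x + 16·x^2)·Dx  (order 1).
h: a_k = 4, 12, -42, 174, -1677/2, 9069/2, …
ICs: h(0) = 4.

f: a_k = 4, 6, -9/2, 27/4, -405/32, 1701/64, …
L₀ from L_f via x↦r, Dx↦r'^{-1}Dx.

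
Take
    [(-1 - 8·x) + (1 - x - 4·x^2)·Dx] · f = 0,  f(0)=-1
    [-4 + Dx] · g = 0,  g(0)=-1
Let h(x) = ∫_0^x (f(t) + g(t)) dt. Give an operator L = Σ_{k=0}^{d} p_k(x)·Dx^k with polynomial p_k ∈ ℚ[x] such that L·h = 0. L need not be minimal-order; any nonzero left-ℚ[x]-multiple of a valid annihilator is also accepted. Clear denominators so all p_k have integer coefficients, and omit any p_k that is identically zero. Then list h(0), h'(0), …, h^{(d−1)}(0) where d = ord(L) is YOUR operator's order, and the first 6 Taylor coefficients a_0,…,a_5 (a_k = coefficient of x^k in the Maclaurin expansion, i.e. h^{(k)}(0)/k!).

L = (-24 + 16·x - 576·x^2 - 512·x^3)·Dx + (-6 + 56·x + 208·x^2 - 128·x^3 - 256·x^4)·Dx^2 + (3 - 15·x - 16·x^2 + 64·x^3 + 64·x^4)·Dx^3  (order 3).
h: a_k = 0, -2, -5/2, -13/3, -59/12, -119/15, …
ICs: h(0) = 0, h′(0) = -2, h′′(0) = -5.

f: a_k = -1, -1, -5, -9, -29, -65, …
g: a_k = -1, -4, -8, -32/3, -32/3, -128/15, …
L₀ := lclm(L_f,L_g); ord L₀ ≤ 1+1.
h=∫h₀ ⇒ L = L₀·Dx.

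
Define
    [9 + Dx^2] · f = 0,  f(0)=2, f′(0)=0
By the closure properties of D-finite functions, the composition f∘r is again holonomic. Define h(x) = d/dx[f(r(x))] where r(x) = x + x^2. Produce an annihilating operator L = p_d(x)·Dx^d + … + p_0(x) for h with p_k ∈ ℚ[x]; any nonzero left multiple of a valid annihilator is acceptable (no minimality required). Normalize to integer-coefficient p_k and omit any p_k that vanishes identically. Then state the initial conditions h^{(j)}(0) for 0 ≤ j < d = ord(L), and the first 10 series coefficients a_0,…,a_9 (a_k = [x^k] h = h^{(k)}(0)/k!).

f: a_k = 2, 0, -9, 0, 27/4, 0, -81/40, 0, 729/2240, 0, …
h₀=f(r): pull back L_f along r ⇒ L₀.
Differentiate: ansatz ord ≤ ord L₀ ⇒ L.
L = (21 + 72·x + 216·x^2 + 288·x^3 + 144·x^4) + (-6 - 12·x)·Dx + (1 + 4·x + 4·x^2)·Dx^2  (order 2).
h: a_k = 0, -18, -54, -9, 135, 4617/20, 2079/20, -52191/280, -95499/280, -477009/2240, …
ICs: h(0) = 0, h′(0) = -18.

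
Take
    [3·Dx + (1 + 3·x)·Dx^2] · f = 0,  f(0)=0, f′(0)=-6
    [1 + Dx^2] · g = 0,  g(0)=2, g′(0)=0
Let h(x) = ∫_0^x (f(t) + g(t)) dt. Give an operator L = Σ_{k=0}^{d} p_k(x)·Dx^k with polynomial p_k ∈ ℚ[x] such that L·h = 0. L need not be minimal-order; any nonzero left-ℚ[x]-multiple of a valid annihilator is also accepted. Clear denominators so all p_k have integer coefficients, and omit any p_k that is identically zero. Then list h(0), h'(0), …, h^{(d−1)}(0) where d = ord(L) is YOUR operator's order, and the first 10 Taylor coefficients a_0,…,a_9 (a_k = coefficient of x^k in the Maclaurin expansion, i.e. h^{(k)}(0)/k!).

f: a_k = 0, -6, 9, -18, 81/2, -486/5, 243, -4374/7, 6561/4, -4374, …
g: a_k = 2, 0, -1, 0, 1/12, 0, -1/360, 0, 1/20160, 0, …
f+g: L₀ = lclm(L_f,L_g), ord ≤ 2+2.
h=∫₀ˣh₀: take L = L₀·Dx.
L = (165 + 18·x + 27·x^2)·Dx^2 + (19 + 63·x + 27·x^2 + 27·x^3)·Dx^3 + (165 + 18·x + 27·x^2)·Dx^4 + (19 + 63·x + 27·x^2 + 27·x^3)·Dx^5  (order 5).
h: a_k = 0, 2, -3, 8/3, -9/2, 487/60, -81/5, 12497/360, -2187/28, 33067441/181440, …
ICs: h(0) = 0, h′(0) = 2, h′′(0) = -6, h′′′(0) = 16, h′′′′(0) = -108.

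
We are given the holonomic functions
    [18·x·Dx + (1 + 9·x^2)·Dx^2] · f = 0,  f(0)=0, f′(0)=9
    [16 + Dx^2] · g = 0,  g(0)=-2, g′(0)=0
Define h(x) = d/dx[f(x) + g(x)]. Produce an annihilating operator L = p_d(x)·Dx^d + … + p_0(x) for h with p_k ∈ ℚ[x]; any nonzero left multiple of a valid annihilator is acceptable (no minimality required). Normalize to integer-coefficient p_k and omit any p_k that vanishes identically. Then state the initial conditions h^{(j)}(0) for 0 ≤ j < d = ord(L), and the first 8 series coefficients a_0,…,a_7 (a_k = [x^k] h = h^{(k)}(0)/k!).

f: a_k = 0, 9, 0, -27, 0, 729/5, 0, -6561/7, …
g: a_k = -2, 0, 16, 0, -64/3, 0, 512/45, 0, …
h₀=f+g: left-lcm gives L₀, ord ≤ 4.
Derive L from L₀ (diff closure).
L = (-13248·x + 181440·x^3 + 186624·x^5) + (-16 + 6048·x^2 + 66096·x^4 + 93312·x^6)·Dx + (-828·x + 11340·x^3 + 11664·x^5)·Dx^2 + (-1 + 378·x^2 + 4131·x^4 + 5832·x^6)·Dx^3  (order 3).
h: a_k = 9, 32, -81, -256/3, 729, 1024/15, -6561, -8192/315, …
ICs: h(0) = 9, h′(0) = 32, h′′(0) = -162.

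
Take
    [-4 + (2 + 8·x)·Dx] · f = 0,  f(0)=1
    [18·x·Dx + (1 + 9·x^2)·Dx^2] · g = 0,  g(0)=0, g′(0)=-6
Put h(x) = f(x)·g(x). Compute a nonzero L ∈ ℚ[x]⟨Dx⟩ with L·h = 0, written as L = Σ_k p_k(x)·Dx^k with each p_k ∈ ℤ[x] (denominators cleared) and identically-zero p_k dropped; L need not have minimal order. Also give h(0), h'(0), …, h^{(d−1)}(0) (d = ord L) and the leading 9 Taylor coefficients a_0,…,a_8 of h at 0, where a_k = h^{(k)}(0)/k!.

L = (12 - 36·x - 36·x^2) + (-4 + 2·x + 108·x^2 + 144·x^3)·Dx + (1 + 8·x + 25·x^2 + 72·x^3 + 144·x^4)·Dx^2  (order 2).
h: a_k = 0, -6, -12, 30, 12, -366/5, -1452/5, 40014/35, -7668/35, …
ICs: h(0) = 0, h′(0) = -6.

f: a_k = 1, 2, -2, 4, -10, 28, -84, 264, -858, …
g: a_k = 0, -6, 0, 18, 0, -486/5, 0, 4374/7, 0, …
f·g: L₀ = L_f ⊗_s L_g, ord ≤ 1·2.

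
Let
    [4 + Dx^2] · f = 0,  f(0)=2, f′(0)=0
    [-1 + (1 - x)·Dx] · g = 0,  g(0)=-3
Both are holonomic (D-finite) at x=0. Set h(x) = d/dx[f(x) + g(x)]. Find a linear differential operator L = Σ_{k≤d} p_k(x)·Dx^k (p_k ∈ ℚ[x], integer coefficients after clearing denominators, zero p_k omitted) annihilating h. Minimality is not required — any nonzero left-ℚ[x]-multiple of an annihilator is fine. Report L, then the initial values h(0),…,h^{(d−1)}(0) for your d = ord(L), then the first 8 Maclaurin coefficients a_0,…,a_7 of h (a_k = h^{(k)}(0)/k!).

L = (64 - 32·x + 16·x^2) + (-20 + 36·x - 24·x^2 + 8·x^3)·Dx + (16 - 8·x + 4·x^2)·Dx^2 + (-5 + 9·x - 6·x^2 + 2·x^3)·Dx^3  (order 3).
h: a_k = -3, -14, -9, -20/3, -15, -286/15, -21, -7528/315, …
ICs: h(0) = -3, h′(0) = -14, h′′(0) = -18.

f: a_k = 2, 0, -4, 0, 4/3, 0, -8/45, 0, …
g: a_k = -3, -3, -3, -3, -3, -3, -3, -3, …
Sum ⇒ L₀ = lclm(L_f,L_g) in ℚ(x)⟨Dx⟩.
h=h₀': d/dx-closure on L₀ ⇒ L.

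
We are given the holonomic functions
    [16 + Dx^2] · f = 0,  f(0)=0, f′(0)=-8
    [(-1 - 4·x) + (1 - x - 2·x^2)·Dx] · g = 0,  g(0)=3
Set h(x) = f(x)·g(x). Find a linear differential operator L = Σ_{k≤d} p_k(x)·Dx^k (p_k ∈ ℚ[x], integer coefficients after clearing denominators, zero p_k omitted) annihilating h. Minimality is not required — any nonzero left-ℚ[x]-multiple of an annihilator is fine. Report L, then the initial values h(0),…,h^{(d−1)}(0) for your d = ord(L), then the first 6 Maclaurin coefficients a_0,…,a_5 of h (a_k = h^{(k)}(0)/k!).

L = (-12 + 16·x + 32·x^2) + (2 + 8·x)·Dx + (-1 + x + 2·x^2)·Dx^2  (order 2).
h: a_k = 0, -24, -24, -8, -56, -616/5, …
ICs: h(0) = 0, h′(0) = -24.

f: a_k = 0, -8, 0, 64/3, 0, -256/15, …
g: a_k = 3, 3, 9, 15, 33, 63, …
Sym-product of L_f,L_g gives L₀ (≤ ord 2).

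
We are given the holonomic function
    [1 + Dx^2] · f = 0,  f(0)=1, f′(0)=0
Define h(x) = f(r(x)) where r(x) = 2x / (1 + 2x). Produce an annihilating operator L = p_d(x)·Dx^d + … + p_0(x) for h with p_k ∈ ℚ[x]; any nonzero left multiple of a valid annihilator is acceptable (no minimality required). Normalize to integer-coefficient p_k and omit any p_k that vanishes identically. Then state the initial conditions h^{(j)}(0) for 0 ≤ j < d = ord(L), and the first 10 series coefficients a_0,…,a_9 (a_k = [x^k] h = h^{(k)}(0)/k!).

L = 4 + (4 + 24·x + 48·x^2 + 32·x^3)·Dx + (1 + 8·x + 24·x^2 + 32·x^3 + 16·x^4)·Dx^2  (order 2).
h: a_k = 1, 0, -2, 8, -70/3, 176/3, -6004/45, 1392/5, -33398/63, 281312/315, …
ICs: h(0) = 1, h′(0) = 0.

f: a_k = 1, 0, -1/2, 0, 1/24, 0, -1/720, 0, 1/40320, 0, …
h₀=f(r): pull back L_f along r ⇒ L₀.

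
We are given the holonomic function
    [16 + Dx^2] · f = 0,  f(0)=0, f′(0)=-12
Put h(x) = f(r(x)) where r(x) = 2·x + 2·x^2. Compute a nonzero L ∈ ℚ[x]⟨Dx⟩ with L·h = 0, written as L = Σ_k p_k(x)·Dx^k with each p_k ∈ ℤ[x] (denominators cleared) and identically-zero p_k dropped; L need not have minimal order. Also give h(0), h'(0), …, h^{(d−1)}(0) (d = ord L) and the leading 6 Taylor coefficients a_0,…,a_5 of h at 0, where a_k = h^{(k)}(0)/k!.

L = (64 + 384·x + 768·x^2 + 512·x^3) - 2·Dx + (1 + 2·x)·Dx^2  (order 2).
h: a_k = 0, -24, -24, 256, 768, -256/5, …
ICs: h(0) = 0, h′(0) = -24.

f: a_k = 0, -12, 0, 32, 0, -128/5, …
Substitute x→r, Dx→(1/r')Dx; clear ⇒ L₀.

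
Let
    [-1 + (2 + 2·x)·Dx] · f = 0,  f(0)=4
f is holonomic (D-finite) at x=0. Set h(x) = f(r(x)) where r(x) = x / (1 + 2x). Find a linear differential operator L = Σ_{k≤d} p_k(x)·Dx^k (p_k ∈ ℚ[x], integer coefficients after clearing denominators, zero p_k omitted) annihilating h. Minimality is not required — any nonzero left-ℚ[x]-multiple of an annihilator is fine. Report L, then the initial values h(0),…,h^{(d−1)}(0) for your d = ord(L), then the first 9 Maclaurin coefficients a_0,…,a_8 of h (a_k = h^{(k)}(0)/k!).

L = -1 + (2 + 10·x + 12·x^2)·Dx  (order 1).
h: a_k = 4, 2, -9/2, 41/4, -757/32, 3543/64, -33645/256, 162105/512, -6340365/8192, …
ICs: h(0) = 4.

f: a_k = 4, 2, -1/2, 1/4, -5/32, 7/64, -21/256, 33/512, -429/8192, …
f∘r: x↦r, Dx↦Dx/r' in L_f ⇒ L₀.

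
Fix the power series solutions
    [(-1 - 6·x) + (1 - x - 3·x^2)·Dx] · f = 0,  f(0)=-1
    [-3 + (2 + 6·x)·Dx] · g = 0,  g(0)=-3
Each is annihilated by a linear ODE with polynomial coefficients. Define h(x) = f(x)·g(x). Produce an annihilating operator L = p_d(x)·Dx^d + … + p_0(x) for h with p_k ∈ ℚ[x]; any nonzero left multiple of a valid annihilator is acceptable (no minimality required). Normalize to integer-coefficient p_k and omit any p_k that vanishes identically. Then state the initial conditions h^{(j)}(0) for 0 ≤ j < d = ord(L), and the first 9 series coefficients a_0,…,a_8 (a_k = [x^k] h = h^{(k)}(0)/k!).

f: a_k = -1, -1, -4, -7, -19, -40, -97, -217, -508, …
g: a_k = -3, -9/2, 27/8, -81/16, 1215/128, -5103/256, 45927/1024, -216513/2048, 8444007/32768, …
f·g: L₀ = L_f ⊗_s L_g, ord ≤ 1·1.
L = (5 + 15·x + 27·x^2) + (-2 - 4·x + 12·x^2 + 18·x^3)·Dx  (order 1).
h: a_k = 3, 15/2, 105/8, 651/16, 9033/128, 54417/256, 388533/1024, 2299587/2048, 65648553/32768, …
ICs: h(0) = 3.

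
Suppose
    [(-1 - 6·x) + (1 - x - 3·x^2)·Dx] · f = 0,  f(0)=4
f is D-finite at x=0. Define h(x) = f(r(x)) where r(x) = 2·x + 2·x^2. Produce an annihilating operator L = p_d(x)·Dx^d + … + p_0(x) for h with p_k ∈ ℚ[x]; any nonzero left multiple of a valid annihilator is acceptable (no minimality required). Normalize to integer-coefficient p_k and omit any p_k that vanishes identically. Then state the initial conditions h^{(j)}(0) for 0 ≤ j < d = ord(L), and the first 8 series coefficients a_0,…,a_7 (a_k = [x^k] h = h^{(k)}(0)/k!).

L = (2 + 28·x + 72·x^2 + 48·x^3) + (-1 + 2·x + 14·x^2 + 24·x^3 + 12·x^4)·Dx  (order 1).
h: a_k = 4, 8, 72, 352, 1952, 10656, 57952, 316160, …
ICs: h(0) = 4.

f: a_k = 4, 4, 16, 28, 76, 160, 388, 868, …
h₀=f(r): pull back L_f along r ⇒ L₀.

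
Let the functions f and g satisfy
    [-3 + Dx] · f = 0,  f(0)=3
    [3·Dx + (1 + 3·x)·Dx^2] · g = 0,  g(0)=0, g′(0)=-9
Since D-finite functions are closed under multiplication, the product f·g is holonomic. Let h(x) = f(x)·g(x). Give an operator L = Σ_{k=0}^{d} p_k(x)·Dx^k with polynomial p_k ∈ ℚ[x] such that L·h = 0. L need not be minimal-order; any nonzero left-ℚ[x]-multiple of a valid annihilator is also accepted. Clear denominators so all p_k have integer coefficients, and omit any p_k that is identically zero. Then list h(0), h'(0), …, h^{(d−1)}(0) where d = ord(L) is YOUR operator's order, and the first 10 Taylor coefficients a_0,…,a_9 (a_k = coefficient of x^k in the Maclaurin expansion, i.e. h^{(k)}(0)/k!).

f: a_k = 3, 9, 27/2, 27/2, 81/8, 243/40, 243/80, 729/560, 2187/4480, 729/4480, …
g: a_k = 0, -9, 27/2, -27, 243/4, -729/5, 729/2, -6561/7, 19683/8, -6561, …
Product ⇒ symmetric product L₀, ord ≤ 2.
L = 27·x + (-3 - 18·x)·Dx + (1 + 3·x)·Dx^2  (order 2).
h: a_k = 0, -27, -81/2, -81, 0, -6561/40, 5103/16, -50301/56, 190269/80, -4126869/640, …
ICs: h(0) = 0, h′(0) = -27.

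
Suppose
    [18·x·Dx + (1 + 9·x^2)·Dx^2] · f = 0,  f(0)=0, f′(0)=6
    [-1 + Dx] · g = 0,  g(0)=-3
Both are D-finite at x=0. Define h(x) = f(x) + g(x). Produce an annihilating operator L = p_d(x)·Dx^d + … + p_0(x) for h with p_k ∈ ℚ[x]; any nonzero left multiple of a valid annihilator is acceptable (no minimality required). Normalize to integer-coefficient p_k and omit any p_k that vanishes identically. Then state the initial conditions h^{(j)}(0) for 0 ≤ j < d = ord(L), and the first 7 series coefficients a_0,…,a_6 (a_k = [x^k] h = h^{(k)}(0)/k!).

L = (18 - 18·x - 486·x^2 - 162·x^3)·Dx + (-19 + 468·x^2 - 81·x^4)·Dx^2 + (1 + 18·x + 18·x^2 + 162·x^3 + 81·x^4)·Dx^3  (order 3).
h: a_k = -3, 3, -3/2, -37/2, -1/8, 3887/40, -1/240, …
ICs: h(0) = -3, h′(0) = 3, h′′(0) = -3.

f: a_k = 0, 6, 0, -18, 0, 486/5, 0, …
g: a_k = -3, -3, -3/2, -1/2, -1/8, -1/40, -1/240, …
f+g: L₀ = lclm(L_f,L_g), ord ≤ 2+1.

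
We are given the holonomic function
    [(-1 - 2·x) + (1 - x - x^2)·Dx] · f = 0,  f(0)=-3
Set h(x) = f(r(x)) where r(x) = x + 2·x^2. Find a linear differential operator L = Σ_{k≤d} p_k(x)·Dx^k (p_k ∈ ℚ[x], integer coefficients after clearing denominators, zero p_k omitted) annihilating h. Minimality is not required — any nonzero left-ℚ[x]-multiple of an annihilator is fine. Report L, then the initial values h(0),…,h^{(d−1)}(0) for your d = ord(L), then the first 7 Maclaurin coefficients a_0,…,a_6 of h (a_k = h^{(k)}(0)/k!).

L = (1 + 6·x + 12·x^2 + 16·x^3) + (-1 + x + 3·x^2 + 4·x^3 + 4·x^4)·Dx  (order 1).
h: a_k = -3, -3, -12, -33, -93, -252, -711, …
ICs: h(0) = -3.

f: a_k = -3, -3, -6, -9, -15, -24, -39, …
Substitute x→r, Dx→(1/r')Dx; clear ⇒ L₀.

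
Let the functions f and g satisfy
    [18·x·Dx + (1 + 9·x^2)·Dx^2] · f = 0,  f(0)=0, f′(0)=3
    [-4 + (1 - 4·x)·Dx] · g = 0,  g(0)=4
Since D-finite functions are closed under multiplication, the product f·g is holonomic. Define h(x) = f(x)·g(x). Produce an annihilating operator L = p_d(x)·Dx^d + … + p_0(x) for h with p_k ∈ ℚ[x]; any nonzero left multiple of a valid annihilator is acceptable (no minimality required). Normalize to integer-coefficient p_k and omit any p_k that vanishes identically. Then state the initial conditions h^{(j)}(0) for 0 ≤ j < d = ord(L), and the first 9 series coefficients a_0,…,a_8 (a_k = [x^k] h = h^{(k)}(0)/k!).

L = 72·x + (8 - 18·x + 144·x^2)·Dx + (-1 + 4·x - 9·x^2 + 36·x^3)·Dx^2  (order 2).
h: a_k = 0, 12, 48, 156, 624, 13452/5, 53808/5, 1462884/35, 5851536/35, …
ICs: h(0) = 0, h′(0) = 12.

f: a_k = 0, 3, 0, -9, 0, 243/5, 0, -2187/7, 0, …
g: a_k = 4, 16, 64, 256, 1024, 4096, 16384, 65536, 262144, …
h₀=f·g: eliminate ⇒ L₀, order ≤ 2·1.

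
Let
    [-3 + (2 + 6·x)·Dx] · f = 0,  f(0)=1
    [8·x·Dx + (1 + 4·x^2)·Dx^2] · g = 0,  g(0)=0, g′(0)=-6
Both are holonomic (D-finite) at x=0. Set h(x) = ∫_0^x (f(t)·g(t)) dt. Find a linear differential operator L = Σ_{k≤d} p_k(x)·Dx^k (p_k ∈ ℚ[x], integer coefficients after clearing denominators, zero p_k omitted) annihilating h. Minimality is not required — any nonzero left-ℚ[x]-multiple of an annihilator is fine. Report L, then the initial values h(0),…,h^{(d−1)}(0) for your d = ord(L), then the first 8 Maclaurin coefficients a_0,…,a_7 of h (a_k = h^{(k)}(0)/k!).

f: a_k = 1, 3/2, -9/8, 27/16, -405/128, 1701/256, -15309/1024, 72171/2048, …
g: a_k = 0, -6, 0, 8, 0, -96/5, 0, 384/7, …
h₀=f·g: eliminate ⇒ L₀, order ≤ 1·2.
h=∫h₀ ⇒ L = L₀·Dx.
L = (27 - 48·x - 36·x^2)·Dx + (-12 - 4·x + 144·x^2 + 144·x^3)·Dx^2 + (4 + 24·x + 52·x^2 + 96·x^3 + 144·x^4)·Dx^3  (order 3).
h: a_k = 0, 0, -3, -3, 59/16, 3/8, -983/640, -35307/4480, …
ICs: h(0) = 0, h′(0) = 0, h′′(0) = -6.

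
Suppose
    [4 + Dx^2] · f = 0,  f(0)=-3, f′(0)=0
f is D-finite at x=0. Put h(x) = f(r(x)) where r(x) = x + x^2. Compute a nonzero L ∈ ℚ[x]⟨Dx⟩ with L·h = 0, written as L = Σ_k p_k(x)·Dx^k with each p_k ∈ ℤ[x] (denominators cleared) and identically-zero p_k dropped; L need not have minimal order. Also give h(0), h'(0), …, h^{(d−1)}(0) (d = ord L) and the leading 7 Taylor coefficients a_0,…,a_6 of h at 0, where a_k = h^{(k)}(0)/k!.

L = (4 + 24·x + 48·x^2 + 32·x^3) - 2·Dx + (1 + 2·x)·Dx^2  (order 2).
h: a_k = -3, 0, 6, 12, 4, -8, -176/15, …
ICs: h(0) = -3, h′(0) = 0.

f: a_k = -3, 0, 6, 0, -2, 0, 4/15, …
Substitute x→r, Dx→(1/r')Dx; clear ⇒ L₀.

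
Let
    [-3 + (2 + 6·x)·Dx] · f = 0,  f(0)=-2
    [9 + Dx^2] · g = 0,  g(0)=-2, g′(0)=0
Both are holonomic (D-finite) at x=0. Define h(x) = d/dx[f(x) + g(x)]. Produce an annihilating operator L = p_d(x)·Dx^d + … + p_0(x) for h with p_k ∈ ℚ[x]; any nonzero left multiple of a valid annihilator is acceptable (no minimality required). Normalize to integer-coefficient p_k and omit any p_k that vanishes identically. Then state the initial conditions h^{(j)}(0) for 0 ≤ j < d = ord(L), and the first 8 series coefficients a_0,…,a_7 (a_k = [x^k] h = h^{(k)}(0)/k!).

L = (-513 - 648·x - 972·x^2) + (-126 - 810·x - 1944·x^2 - 1944·x^3)·Dx + (-57 - 72·x - 108·x^2)·Dx^2 + (-14 - 90·x - 216·x^2 - 216·x^3)·Dx^3  (order 3).
h: a_k = -3, 45/2, -81/8, -27/16, -8505/128, 245187/1280, -505197/1024, 98326791/71680, …
ICs: h(0) = -3, h′(0) = 45/2, h′′(0) = -81/4.

f: a_k = -2, -3, 9/4, -27/8, 405/64, -1701/128, 15309/512, -72171/1024, …
g: a_k = -2, 0, 9, 0, -27/4, 0, 81/40, 0, …
f+g: L₀ = lclm(L_f,L_g), ord ≤ 1+2.
Differentiate: ansatz ord ≤ ord L₀ ⇒ L.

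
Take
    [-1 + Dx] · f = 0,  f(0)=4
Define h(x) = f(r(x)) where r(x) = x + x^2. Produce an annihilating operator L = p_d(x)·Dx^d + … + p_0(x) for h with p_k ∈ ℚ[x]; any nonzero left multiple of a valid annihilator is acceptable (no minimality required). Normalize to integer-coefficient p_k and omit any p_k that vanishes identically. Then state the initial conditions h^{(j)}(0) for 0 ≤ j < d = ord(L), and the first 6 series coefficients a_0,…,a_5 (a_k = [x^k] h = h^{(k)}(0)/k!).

f: a_k = 4, 4, 2, 2/3, 1/6, 1/30, …
L₀ from L_f via x↦r, Dx↦r'^{-1}Dx.
L = (-1 - 2·x) + Dx  (order 1).
h: a_k = 4, 4, 6, 14/3, 25/6, 27/10, …
ICs: h(0) = 4.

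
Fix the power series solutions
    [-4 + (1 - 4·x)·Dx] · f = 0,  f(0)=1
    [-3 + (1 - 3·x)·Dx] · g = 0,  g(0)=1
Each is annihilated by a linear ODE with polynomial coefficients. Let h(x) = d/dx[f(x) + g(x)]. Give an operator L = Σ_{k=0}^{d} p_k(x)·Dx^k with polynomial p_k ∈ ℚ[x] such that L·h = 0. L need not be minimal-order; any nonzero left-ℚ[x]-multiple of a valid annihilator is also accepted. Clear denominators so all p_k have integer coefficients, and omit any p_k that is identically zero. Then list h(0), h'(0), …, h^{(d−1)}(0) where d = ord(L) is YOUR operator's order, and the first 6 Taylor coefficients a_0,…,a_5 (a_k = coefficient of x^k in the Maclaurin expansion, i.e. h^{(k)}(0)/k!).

f: a_k = 1, 4, 16, 64, 256, 1024, …
g: a_k = 1, 3, 9, 27, 81, 243, …
Sum ⇒ L₀ = lclm(L_f,L_g) in ℚ(x)⟨Dx⟩.
h₀' ⇒ L via d/dx closure of L₀.
L = 72 + (-21 + 72·x)·Dx + (1 - 7·x + 12·x^2)·Dx^2  (order 2).
h: a_k = 7, 50, 273, 1348, 6335, 28950, …
ICs: h(0) = 7, h′(0) = 50.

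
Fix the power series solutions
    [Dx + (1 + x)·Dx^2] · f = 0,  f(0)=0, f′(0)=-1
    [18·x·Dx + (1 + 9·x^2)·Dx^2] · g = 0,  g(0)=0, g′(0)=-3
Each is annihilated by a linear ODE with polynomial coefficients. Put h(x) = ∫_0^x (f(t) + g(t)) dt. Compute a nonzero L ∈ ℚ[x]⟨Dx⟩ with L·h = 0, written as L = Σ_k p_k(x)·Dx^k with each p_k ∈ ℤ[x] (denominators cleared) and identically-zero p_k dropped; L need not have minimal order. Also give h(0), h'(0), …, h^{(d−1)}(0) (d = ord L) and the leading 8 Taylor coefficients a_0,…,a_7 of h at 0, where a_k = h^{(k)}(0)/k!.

L = (-18 - 54·x + 486·x^2 + 162·x^3)·Dx^2 + (-20 - 36·x + 432·x^2 + 972·x^3 + 324·x^4)·Dx^3 + (-1 + 17·x + 18·x^2 + 162·x^3 + 243·x^4 + 81·x^5)·Dx^4  (order 4).
h: a_k = 0, 0, -2, 1/6, 13/6, 1/20, -122/15, 1/42, …
ICs: h(0) = 0, h′(0) = 0, h′′(0) = -4, h′′′(0) = 1.

f: a_k = 0, -1, 1/2, -1/3, 1/4, -1/5, 1/6, -1/7, …
g: a_k = 0, -3, 0, 9, 0, -243/5, 0, 2187/7, …
L₀ := lclm(L_f,L_g); ord L₀ ≤ 2+2.
∫: right-multiply L₀ by Dx.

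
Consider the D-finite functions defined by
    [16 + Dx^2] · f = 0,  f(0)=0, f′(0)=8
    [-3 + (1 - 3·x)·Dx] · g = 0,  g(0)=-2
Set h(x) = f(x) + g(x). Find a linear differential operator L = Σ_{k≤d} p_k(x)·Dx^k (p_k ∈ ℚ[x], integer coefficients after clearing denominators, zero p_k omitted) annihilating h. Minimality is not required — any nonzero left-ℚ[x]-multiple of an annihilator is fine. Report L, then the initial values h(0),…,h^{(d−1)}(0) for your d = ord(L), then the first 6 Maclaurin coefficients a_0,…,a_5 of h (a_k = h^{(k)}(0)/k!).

L = (-1680 + 2304·x - 3456·x^2) + (272 - 1584·x + 3456·x^2 - 3456·x^3)·Dx + (-105 + 144·x - 216·x^2)·Dx^2 + (17 - 99·x + 216·x^2 - 216·x^3)·Dx^3  (order 3).
h: a_k = -2, 2, -18, -226/3, -162, -7034/15, …
ICs: h(0) = -2, h′(0) = 2, h′′(0) = -36.

f: a_k = 0, 8, 0, -64/3, 0, 256/15, …
g: a_k = -2, -6, -18, -54, -162, -486, …
f+g: L₀ = lclm(L_f,L_g), ord ≤ 2+1.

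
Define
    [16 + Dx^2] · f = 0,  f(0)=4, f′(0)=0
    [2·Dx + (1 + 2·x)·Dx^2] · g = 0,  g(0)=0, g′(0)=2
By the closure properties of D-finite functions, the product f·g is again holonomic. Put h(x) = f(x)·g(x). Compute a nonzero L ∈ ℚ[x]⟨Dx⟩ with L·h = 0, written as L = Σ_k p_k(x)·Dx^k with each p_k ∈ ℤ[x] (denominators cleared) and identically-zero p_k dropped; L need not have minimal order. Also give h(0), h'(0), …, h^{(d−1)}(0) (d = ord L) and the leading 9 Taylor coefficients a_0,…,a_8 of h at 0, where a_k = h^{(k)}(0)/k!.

L = (2688 + 27648·x + 93184·x^2 + 131072·x^3 + 65536·x^4) + (896 + 5888·x + 12288·x^2 + 8192·x^3)·Dx + (408 + 3712·x + 11904·x^2 + 16384·x^3 + 8192·x^4)·Dx^2 + (56 + 368·x + 768·x^2 + 512·x^3)·Dx^3 + (15 + 124·x + 380·x^2 + 512·x^3 + 256·x^4)·Dx^4  (order 4).
h: a_k = 0, 8, -8, -160/3, 48, 128/5, 0, -6656/105, 3968/45, …
ICs: h(0) = 0, h′(0) = 8, h′′(0) = -16, h′′′(0) = -320.

f: a_k = 4, 0, -32, 0, 128/3, 0, -1024/45, 0, 2048/315, …
g: a_k = 0, 2, -2, 8/3, -4, 32/5, -32/3, 128/7, -32, …
L₀ := L_f ⊗_s L_g (sym. prod.), ord ≤ 4.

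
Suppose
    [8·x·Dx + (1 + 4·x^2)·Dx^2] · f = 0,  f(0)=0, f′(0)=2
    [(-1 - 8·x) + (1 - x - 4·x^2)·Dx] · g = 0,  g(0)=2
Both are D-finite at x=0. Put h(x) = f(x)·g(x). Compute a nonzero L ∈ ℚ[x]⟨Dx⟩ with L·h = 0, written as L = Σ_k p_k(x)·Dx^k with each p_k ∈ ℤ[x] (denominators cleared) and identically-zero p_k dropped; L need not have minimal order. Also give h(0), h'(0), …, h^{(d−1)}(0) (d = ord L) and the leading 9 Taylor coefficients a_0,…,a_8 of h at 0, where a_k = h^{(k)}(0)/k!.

f: a_k = 0, 2, 0, -8/3, 0, 32/5, 0, -128/7, 0, …
g: a_k = 2, 2, 10, 18, 58, 130, 362, 882, 2330, …
Sym-product of L_f,L_g gives L₀ (≤ ord 2).
L = (8 + 8·x + 96·x^2) + (2 + 8·x + 16·x^2 + 96·x^3)·Dx + (-1 + x + 4·x^3 + 16·x^4)·Dx^2  (order 2).
h: a_k = 0, 4, 4, 44/3, 92/3, 1532/15, 1124/5, 12532/21, 157076/105, …
ICs: h(0) = 0, h′(0) = 4.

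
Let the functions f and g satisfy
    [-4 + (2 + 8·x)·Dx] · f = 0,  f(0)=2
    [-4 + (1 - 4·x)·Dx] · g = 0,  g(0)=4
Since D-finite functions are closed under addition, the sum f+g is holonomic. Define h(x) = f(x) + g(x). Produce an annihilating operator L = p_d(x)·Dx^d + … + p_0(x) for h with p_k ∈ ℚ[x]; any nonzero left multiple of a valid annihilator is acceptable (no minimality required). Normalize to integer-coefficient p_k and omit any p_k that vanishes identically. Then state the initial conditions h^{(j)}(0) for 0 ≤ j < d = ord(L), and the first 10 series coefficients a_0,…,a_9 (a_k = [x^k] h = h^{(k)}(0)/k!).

L = (40 + 96·x) + (-18 - 112·x - 288·x^2)·Dx + (1 + 12·x - 16·x^2 - 192·x^3)·Dx^2  (order 2).
h: a_k = 6, 20, 60, 264, 1004, 4152, 16216, 66064, 260428, 1054296, …
ICs: h(0) = 6, h′(0) = 20.

f: a_k = 2, 4, -4, 8, -20, 56, -168, 528, -1716, 5720, …
g: a_k = 4, 16, 64, 256, 1024, 4096, 16384, 65536, 262144, 1048576, …
L₀ := lclm(L_f,L_g); ord L₀ ≤ 1+1.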